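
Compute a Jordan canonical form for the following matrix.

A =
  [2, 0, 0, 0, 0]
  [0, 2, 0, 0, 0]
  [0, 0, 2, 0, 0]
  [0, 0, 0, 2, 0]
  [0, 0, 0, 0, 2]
J_1(2) ⊕ J_1(2) ⊕ J_1(2) ⊕ J_1(2) ⊕ J_1(2)

The characteristic polynomial is
  det(x·I − A) = x^5 - 10*x^4 + 40*x^3 - 80*x^2 + 80*x - 32 = (x - 2)^5

Eigenvalues and multiplicities (the geometric multiplicity of λ is n − rank(A − λI), which equals the number of Jordan blocks for λ):
  λ = 2: algebraic multiplicity = 5, geometric multiplicity = 5

Determining the block sizes for each eigenvalue:
  λ = 2: gm = am = 5, so every block has size 1 → block sizes [1, 1, 1, 1, 1]

Assembling the blocks gives a Jordan form
J =
  [2, 0, 0, 0, 0]
  [0, 2, 0, 0, 0]
  [0, 0, 2, 0, 0]
  [0, 0, 0, 2, 0]
  [0, 0, 0, 0, 2]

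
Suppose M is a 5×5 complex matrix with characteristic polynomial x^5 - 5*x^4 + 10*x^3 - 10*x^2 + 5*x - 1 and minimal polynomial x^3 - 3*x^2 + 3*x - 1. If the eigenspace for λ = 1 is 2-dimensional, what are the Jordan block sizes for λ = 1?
Block sizes for λ = 1: [3, 2]

Step 1 — from the characteristic polynomial, algebraic multiplicity of λ = 1 is 5. From dim ker(M − (1)·I) = 2, there are exactly 2 Jordan blocks for λ = 1.
Step 2 — from the minimal polynomial, the factor (x − 1)^3 tells us the largest block for λ = 1 has size 3.
Step 3 — with total size 5, 2 blocks, and largest block 3, the block sizes (in nonincreasing order) are [3, 2].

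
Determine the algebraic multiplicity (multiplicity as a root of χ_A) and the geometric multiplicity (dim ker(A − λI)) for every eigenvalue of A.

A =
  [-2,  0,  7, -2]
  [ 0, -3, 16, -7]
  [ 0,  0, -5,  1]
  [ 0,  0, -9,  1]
λ = -3: alg = 1, geom = 1; λ = -2: alg = 3, geom = 1

Step 1 — factor the characteristic polynomial to read off the algebraic multiplicities:
  χ_A(x) = (x + 2)^3*(x + 3)

Step 2 — compute geometric multiplicities via the rank-nullity identity g(λ) = n − rank(A − λI):
  rank(A − (-3)·I) = 3, so dim ker(A − (-3)·I) = n − 3 = 1
  rank(A − (-2)·I) = 3, so dim ker(A − (-2)·I) = n − 3 = 1

Summary:
  λ = -3: algebraic multiplicity = 1, geometric multiplicity = 1
  λ = -2: algebraic multiplicity = 3, geometric multiplicity = 1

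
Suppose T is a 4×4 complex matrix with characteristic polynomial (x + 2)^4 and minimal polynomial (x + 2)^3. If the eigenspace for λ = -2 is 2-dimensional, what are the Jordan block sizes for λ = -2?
Block sizes for λ = -2: [3, 1]

Step 1 — from the characteristic polynomial, algebraic multiplicity of λ = -2 is 4. From dim ker(T − (-2)·I) = 2, there are exactly 2 Jordan blocks for λ = -2.
Step 2 — from the minimal polynomial, the factor (x + 2)^3 tells us the largest block for λ = -2 has size 3.
Step 3 — with total size 4, 2 blocks, and largest block 3, the block sizes (in nonincreasing order) are [3, 1].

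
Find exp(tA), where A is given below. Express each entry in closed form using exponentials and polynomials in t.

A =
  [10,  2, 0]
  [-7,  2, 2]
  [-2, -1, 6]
e^{tA} =
  [t^2*exp(6*t) + 4*t*exp(6*t) + exp(6*t), 2*t*exp(6*t), 2*t^2*exp(6*t)]
  [-2*t^2*exp(6*t) - 7*t*exp(6*t), -4*t*exp(6*t) + exp(6*t), -4*t^2*exp(6*t) + 2*t*exp(6*t)]
  [-t^2*exp(6*t)/2 - 2*t*exp(6*t), -t*exp(6*t), -t^2*exp(6*t) + exp(6*t)]

Strategy: write A = P · J · P⁻¹ where J is a Jordan canonical form, so e^{tA} = P · e^{tJ} · P⁻¹, and e^{tJ} can be computed block-by-block.

A has Jordan form
J =
  [6, 1, 0]
  [0, 6, 1]
  [0, 0, 6]
(up to reordering of blocks).

Per-block formulas:
  For a 3×3 Jordan block J_3(6): exp(t · J_3(6)) = e^(6t)·(I + t·N + (t^2/2)·N^2), where N is the 3×3 nilpotent shift.

After assembling e^{tJ} and conjugating by P, we get:

e^{tA} =
  [t^2*exp(6*t) + 4*t*exp(6*t) + exp(6*t), 2*t*exp(6*t), 2*t^2*exp(6*t)]
  [-2*t^2*exp(6*t) - 7*t*exp(6*t), -4*t*exp(6*t) + exp(6*t), -4*t^2*exp(6*t) + 2*t*exp(6*t)]
  [-t^2*exp(6*t)/2 - 2*t*exp(6*t), -t*exp(6*t), -t^2*exp(6*t) + exp(6*t)]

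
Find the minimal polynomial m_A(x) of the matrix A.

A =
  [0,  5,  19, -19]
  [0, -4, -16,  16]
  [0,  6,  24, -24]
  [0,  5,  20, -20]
x^3

The characteristic polynomial is χ_A(x) = x^4, so the eigenvalues are known. The minimal polynomial is
  m_A(x) = Π_λ (x − λ)^{k_λ}
where k_λ is the size of the *largest* Jordan block for λ (equivalently, the smallest k with (A − λI)^k v = 0 for every generalised eigenvector v of λ).

  λ = 0: largest Jordan block has size 3, contributing (x − 0)^3

So m_A(x) = x^3 = x^3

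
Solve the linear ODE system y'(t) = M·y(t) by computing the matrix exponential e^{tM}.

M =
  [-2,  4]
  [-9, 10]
e^{tM} =
  [-6*t*exp(4*t) + exp(4*t), 4*t*exp(4*t)]
  [-9*t*exp(4*t), 6*t*exp(4*t) + exp(4*t)]

Strategy: write M = P · J · P⁻¹ where J is a Jordan canonical form, so e^{tM} = P · e^{tJ} · P⁻¹, and e^{tJ} can be computed block-by-block.

M has Jordan form
J =
  [4, 1]
  [0, 4]
(up to reordering of blocks).

Per-block formulas:
  For a 2×2 Jordan block J_2(4): exp(t · J_2(4)) = e^(4t)·(I + t·N), where N is the 2×2 nilpotent shift.

After assembling e^{tJ} and conjugating by P, we get:

e^{tM} =
  [-6*t*exp(4*t) + exp(4*t), 4*t*exp(4*t)]
  [-9*t*exp(4*t), 6*t*exp(4*t) + exp(4*t)]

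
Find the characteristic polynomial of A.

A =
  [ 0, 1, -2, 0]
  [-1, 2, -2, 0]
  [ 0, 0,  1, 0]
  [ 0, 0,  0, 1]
x^4 - 4*x^3 + 6*x^2 - 4*x + 1

Expanding det(x·I − A) (e.g. by cofactor expansion or by noting that A is similar to its Jordan form J, which has the same characteristic polynomial as A) gives
  χ_A(x) = x^4 - 4*x^3 + 6*x^2 - 4*x + 1
which factors as (x - 1)^4. The eigenvalues (with algebraic multiplicities) are λ = 1 with multiplicity 4.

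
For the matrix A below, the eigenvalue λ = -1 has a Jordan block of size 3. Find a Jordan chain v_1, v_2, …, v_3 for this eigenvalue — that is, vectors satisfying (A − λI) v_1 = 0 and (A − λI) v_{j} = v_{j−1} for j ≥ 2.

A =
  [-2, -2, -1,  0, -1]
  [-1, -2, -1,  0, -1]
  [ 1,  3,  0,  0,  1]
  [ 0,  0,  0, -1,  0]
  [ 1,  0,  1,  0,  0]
A Jordan chain for λ = -1 of length 3:
v_1 = (1, 0, -2, 0, 1)ᵀ
v_2 = (-1, -1, 1, 0, 1)ᵀ
v_3 = (1, 0, 0, 0, 0)ᵀ

Let N = A − (-1)·I. We want v_3 with N^3 v_3 = 0 but N^2 v_3 ≠ 0; then v_{j-1} := N · v_j for j = 3, …, 2.

Pick v_3 = (1, 0, 0, 0, 0)ᵀ.
Then v_2 = N · v_3 = (-1, -1, 1, 0, 1)ᵀ.
Then v_1 = N · v_2 = (1, 0, -2, 0, 1)ᵀ.

Sanity check: (A − (-1)·I) v_1 = (0, 0, 0, 0, 0)ᵀ = 0. ✓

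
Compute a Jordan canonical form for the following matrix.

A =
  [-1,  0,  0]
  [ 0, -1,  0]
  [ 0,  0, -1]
J_1(-1) ⊕ J_1(-1) ⊕ J_1(-1)

The characteristic polynomial is
  det(x·I − A) = x^3 + 3*x^2 + 3*x + 1 = (x + 1)^3

Eigenvalues and multiplicities (the geometric multiplicity of λ is n − rank(A − λI), which equals the number of Jordan blocks for λ):
  λ = -1: algebraic multiplicity = 3, geometric multiplicity = 3

Determining the block sizes for each eigenvalue:
  λ = -1: gm = am = 3, so every block has size 1 → block sizes [1, 1, 1]

Assembling the blocks gives a Jordan form
J =
  [-1,  0,  0]
  [ 0, -1,  0]
  [ 0,  0, -1]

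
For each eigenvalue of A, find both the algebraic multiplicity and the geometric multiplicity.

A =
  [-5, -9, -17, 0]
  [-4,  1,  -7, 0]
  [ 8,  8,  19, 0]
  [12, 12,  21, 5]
λ = 5: alg = 4, geom = 2

Step 1 — factor the characteristic polynomial to read off the algebraic multiplicities:
  χ_A(x) = (x - 5)^4

Step 2 — compute geometric multiplicities via the rank-nullity identity g(λ) = n − rank(A − λI):
  rank(A − (5)·I) = 2, so dim ker(A − (5)·I) = n − 2 = 2

Summary:
  λ = 5: algebraic multiplicity = 4, geometric multiplicity = 2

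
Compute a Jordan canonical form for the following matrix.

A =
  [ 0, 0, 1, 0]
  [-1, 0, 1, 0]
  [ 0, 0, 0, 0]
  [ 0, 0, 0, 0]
J_3(0) ⊕ J_1(0)

The characteristic polynomial is
  det(x·I − A) = x^4

Eigenvalues and multiplicities (the geometric multiplicity of λ is n − rank(A − λI), which equals the number of Jordan blocks for λ):
  λ = 0: algebraic multiplicity = 4, geometric multiplicity = 2

Determining the block sizes for each eigenvalue:
  λ = 0: with am = 4 and gm = 2, the partition is not yet determined (e.g. several partitions of 4 into 2 parts exist). Let N = A − (0)·I. Computing rank(N^1) = 2, rank(N^2) = 1, rank(N^3) = 0; the number of blocks of size ≥ j is rank(N^{j−1}) − rank(N^j), giving [2, 1, 1]. So we have 1 block(s) of size 3, 1 block(s) of size 1 → block sizes [3, 1]

Assembling the blocks gives a Jordan form
J =
  [0, 1, 0, 0]
  [0, 0, 1, 0]
  [0, 0, 0, 0]
  [0, 0, 0, 0]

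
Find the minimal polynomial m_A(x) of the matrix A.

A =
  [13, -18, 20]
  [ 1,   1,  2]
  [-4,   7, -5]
x^3 - 9*x^2 + 27*x - 27

The characteristic polynomial is χ_A(x) = (x - 3)^3, so the eigenvalues are known. The minimal polynomial is
  m_A(x) = Π_λ (x − λ)^{k_λ}
where k_λ is the size of the *largest* Jordan block for λ (equivalently, the smallest k with (A − λI)^k v = 0 for every generalised eigenvector v of λ).

  λ = 3: largest Jordan block has size 3, contributing (x − 3)^3

So m_A(x) = (x - 3)^3 = x^3 - 9*x^2 + 27*x - 27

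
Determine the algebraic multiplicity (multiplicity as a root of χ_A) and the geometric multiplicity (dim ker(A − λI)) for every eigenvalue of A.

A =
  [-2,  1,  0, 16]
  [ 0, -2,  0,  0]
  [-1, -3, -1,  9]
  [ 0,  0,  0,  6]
λ = -2: alg = 2, geom = 1; λ = -1: alg = 1, geom = 1; λ = 6: alg = 1, geom = 1

Step 1 — factor the characteristic polynomial to read off the algebraic multiplicities:
  χ_A(x) = (x - 6)*(x + 1)*(x + 2)^2

Step 2 — compute geometric multiplicities via the rank-nullity identity g(λ) = n − rank(A − λI):
  rank(A − (-2)·I) = 3, so dim ker(A − (-2)·I) = n − 3 = 1
  rank(A − (-1)·I) = 3, so dim ker(A − (-1)·I) = n − 3 = 1
  rank(A − (6)·I) = 3, so dim ker(A − (6)·I) = n − 3 = 1

Summary:
  λ = -2: algebraic multiplicity = 2, geometric multiplicity = 1
  λ = -1: algebraic multiplicity = 1, geometric multiplicity = 1
  λ = 6: algebraic multiplicity = 1, geometric multiplicity = 1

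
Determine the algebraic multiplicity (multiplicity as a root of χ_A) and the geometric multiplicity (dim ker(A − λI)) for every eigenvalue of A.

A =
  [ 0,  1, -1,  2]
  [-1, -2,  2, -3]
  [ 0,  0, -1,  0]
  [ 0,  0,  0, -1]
λ = -1: alg = 4, geom = 2

Step 1 — factor the characteristic polynomial to read off the algebraic multiplicities:
  χ_A(x) = (x + 1)^4

Step 2 — compute geometric multiplicities via the rank-nullity identity g(λ) = n − rank(A − λI):
  rank(A − (-1)·I) = 2, so dim ker(A − (-1)·I) = n − 2 = 2

Summary:
  λ = -1: algebraic multiplicity = 4, geometric multiplicity = 2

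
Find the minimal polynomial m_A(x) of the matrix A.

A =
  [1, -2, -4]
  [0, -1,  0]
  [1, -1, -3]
x^2 + 2*x + 1

The characteristic polynomial is χ_A(x) = (x + 1)^3, so the eigenvalues are known. The minimal polynomial is
  m_A(x) = Π_λ (x − λ)^{k_λ}
where k_λ is the size of the *largest* Jordan block for λ (equivalently, the smallest k with (A − λI)^k v = 0 for every generalised eigenvector v of λ).

  λ = -1: largest Jordan block has size 2, contributing (x + 1)^2

So m_A(x) = (x + 1)^2 = x^2 + 2*x + 1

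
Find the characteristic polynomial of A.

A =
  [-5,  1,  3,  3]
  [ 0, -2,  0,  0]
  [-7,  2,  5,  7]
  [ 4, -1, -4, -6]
x^4 + 8*x^3 + 24*x^2 + 32*x + 16

Expanding det(x·I − A) (e.g. by cofactor expansion or by noting that A is similar to its Jordan form J, which has the same characteristic polynomial as A) gives
  χ_A(x) = x^4 + 8*x^3 + 24*x^2 + 32*x + 16
which factors as (x + 2)^4. The eigenvalues (with algebraic multiplicities) are λ = -2 with multiplicity 4.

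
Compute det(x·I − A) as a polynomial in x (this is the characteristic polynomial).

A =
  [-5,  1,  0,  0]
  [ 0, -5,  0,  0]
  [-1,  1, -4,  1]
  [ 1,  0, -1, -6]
x^4 + 20*x^3 + 150*x^2 + 500*x + 625

Expanding det(x·I − A) (e.g. by cofactor expansion or by noting that A is similar to its Jordan form J, which has the same characteristic polynomial as A) gives
  χ_A(x) = x^4 + 20*x^3 + 150*x^2 + 500*x + 625
which factors as (x + 5)^4. The eigenvalues (with algebraic multiplicities) are λ = -5 with multiplicity 4.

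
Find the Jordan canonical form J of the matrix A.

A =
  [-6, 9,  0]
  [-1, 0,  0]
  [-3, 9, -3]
J_2(-3) ⊕ J_1(-3)

The characteristic polynomial is
  det(x·I − A) = x^3 + 9*x^2 + 27*x + 27 = (x + 3)^3

Eigenvalues and multiplicities (the geometric multiplicity of λ is n − rank(A − λI), which equals the number of Jordan blocks for λ):
  λ = -3: algebraic multiplicity = 3, geometric multiplicity = 2

Determining the block sizes for each eigenvalue:
  λ = -3: 2 blocks summing to 3 forces exactly one block of size 2 and the rest size 1 → block sizes [2, 1]

Assembling the blocks gives a Jordan form
J =
  [-3,  1,  0]
  [ 0, -3,  0]
  [ 0,  0, -3]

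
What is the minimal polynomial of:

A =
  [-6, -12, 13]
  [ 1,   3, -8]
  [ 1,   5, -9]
x^3 + 12*x^2 + 48*x + 64

The characteristic polynomial is χ_A(x) = (x + 4)^3, so the eigenvalues are known. The minimal polynomial is
  m_A(x) = Π_λ (x − λ)^{k_λ}
where k_λ is the size of the *largest* Jordan block for λ (equivalently, the smallest k with (A − λI)^k v = 0 for every generalised eigenvector v of λ).

  λ = -4: largest Jordan block has size 3, contributing (x + 4)^3

So m_A(x) = (x + 4)^3 = x^3 + 12*x^2 + 48*x + 64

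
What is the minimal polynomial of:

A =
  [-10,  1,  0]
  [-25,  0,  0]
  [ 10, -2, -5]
x^2 + 10*x + 25

The characteristic polynomial is χ_A(x) = (x + 5)^3, so the eigenvalues are known. The minimal polynomial is
  m_A(x) = Π_λ (x − λ)^{k_λ}
where k_λ is the size of the *largest* Jordan block for λ (equivalently, the smallest k with (A − λI)^k v = 0 for every generalised eigenvector v of λ).

  λ = -5: largest Jordan block has size 2, contributing (x + 5)^2

So m_A(x) = (x + 5)^2 = x^2 + 10*x + 25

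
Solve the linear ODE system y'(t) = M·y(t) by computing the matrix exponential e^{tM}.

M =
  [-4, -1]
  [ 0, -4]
e^{tM} =
  [exp(-4*t), -t*exp(-4*t)]
  [0, exp(-4*t)]

Strategy: write M = P · J · P⁻¹ where J is a Jordan canonical form, so e^{tM} = P · e^{tJ} · P⁻¹, and e^{tJ} can be computed block-by-block.

M has Jordan form
J =
  [-4,  1]
  [ 0, -4]
(up to reordering of blocks).

Per-block formulas:
  For a 2×2 Jordan block J_2(-4): exp(t · J_2(-4)) = e^(-4t)·(I + t·N), where N is the 2×2 nilpotent shift.

After assembling e^{tJ} and conjugating by P, we get:

e^{tM} =
  [exp(-4*t), -t*exp(-4*t)]
  [0, exp(-4*t)]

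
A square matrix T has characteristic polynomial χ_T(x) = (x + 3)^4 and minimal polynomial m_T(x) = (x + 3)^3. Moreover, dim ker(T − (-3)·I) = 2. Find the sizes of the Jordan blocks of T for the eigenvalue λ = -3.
Block sizes for λ = -3: [3, 1]

Step 1 — from the characteristic polynomial, algebraic multiplicity of λ = -3 is 4. From dim ker(T − (-3)·I) = 2, there are exactly 2 Jordan blocks for λ = -3.
Step 2 — from the minimal polynomial, the factor (x + 3)^3 tells us the largest block for λ = -3 has size 3.
Step 3 — with total size 4, 2 blocks, and largest block 3, the block sizes (in nonincreasing order) are [3, 1].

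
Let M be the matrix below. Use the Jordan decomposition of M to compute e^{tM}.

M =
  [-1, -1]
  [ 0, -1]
e^{tM} =
  [exp(-t), -t*exp(-t)]
  [0, exp(-t)]

Strategy: write M = P · J · P⁻¹ where J is a Jordan canonical form, so e^{tM} = P · e^{tJ} · P⁻¹, and e^{tJ} can be computed block-by-block.

M has Jordan form
J =
  [-1,  1]
  [ 0, -1]
(up to reordering of blocks).

Per-block formulas:
  For a 2×2 Jordan block J_2(-1): exp(t · J_2(-1)) = e^(-1t)·(I + t·N), where N is the 2×2 nilpotent shift.

After assembling e^{tJ} and conjugating by P, we get:

e^{tM} =
  [exp(-t), -t*exp(-t)]
  [0, exp(-t)]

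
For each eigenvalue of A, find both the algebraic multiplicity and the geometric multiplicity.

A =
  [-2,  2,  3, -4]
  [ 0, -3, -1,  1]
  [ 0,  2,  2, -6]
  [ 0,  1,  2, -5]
λ = -2: alg = 4, geom = 2

Step 1 — factor the characteristic polynomial to read off the algebraic multiplicities:
  χ_A(x) = (x + 2)^4

Step 2 — compute geometric multiplicities via the rank-nullity identity g(λ) = n − rank(A − λI):
  rank(A − (-2)·I) = 2, so dim ker(A − (-2)·I) = n − 2 = 2

Summary:
  λ = -2: algebraic multiplicity = 4, geometric multiplicity = 2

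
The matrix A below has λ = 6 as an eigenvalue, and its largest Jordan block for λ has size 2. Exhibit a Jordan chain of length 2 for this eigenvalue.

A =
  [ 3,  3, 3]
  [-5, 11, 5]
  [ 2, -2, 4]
A Jordan chain for λ = 6 of length 2:
v_1 = (-3, -5, 2)ᵀ
v_2 = (1, 0, 0)ᵀ

Let N = A − (6)·I. We want v_2 with N^2 v_2 = 0 but N^1 v_2 ≠ 0; then v_{j-1} := N · v_j for j = 2, …, 2.

Pick v_2 = (1, 0, 0)ᵀ.
Then v_1 = N · v_2 = (-3, -5, 2)ᵀ.

Sanity check: (A − (6)·I) v_1 = (0, 0, 0)ᵀ = 0. ✓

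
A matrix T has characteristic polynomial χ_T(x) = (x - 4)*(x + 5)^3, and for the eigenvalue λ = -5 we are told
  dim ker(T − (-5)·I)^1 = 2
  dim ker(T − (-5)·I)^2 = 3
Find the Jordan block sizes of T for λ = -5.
Block sizes for λ = -5: [2, 1]

From the dimensions of kernels of powers, the number of Jordan blocks of size at least j is d_j − d_{j−1} where d_j = dim ker(N^j) (with d_0 = 0). Computing the differences gives [2, 1].
The number of blocks of size exactly k is (#blocks of size ≥ k) − (#blocks of size ≥ k + 1), so the partition is: 1 block(s) of size 1, 1 block(s) of size 2.
In nonincreasing order the block sizes are [2, 1].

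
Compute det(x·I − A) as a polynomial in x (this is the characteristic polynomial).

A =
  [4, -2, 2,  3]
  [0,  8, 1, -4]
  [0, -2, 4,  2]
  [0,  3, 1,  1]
x^4 - 17*x^3 + 108*x^2 - 304*x + 320

Expanding det(x·I − A) (e.g. by cofactor expansion or by noting that A is similar to its Jordan form J, which has the same characteristic polynomial as A) gives
  χ_A(x) = x^4 - 17*x^3 + 108*x^2 - 304*x + 320
which factors as (x - 5)*(x - 4)^3. The eigenvalues (with algebraic multiplicities) are λ = 4 with multiplicity 3, λ = 5 with multiplicity 1.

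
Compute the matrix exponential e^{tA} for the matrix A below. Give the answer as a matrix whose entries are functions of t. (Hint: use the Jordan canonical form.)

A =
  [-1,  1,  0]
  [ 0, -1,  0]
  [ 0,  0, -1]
e^{tA} =
  [exp(-t), t*exp(-t), 0]
  [0, exp(-t), 0]
  [0, 0, exp(-t)]

Strategy: write A = P · J · P⁻¹ where J is a Jordan canonical form, so e^{tA} = P · e^{tJ} · P⁻¹, and e^{tJ} can be computed block-by-block.

A has Jordan form
J =
  [-1,  1,  0]
  [ 0, -1,  0]
  [ 0,  0, -1]
(up to reordering of blocks).

Per-block formulas:
  For a 2×2 Jordan block J_2(-1): exp(t · J_2(-1)) = e^(-1t)·(I + t·N), where N is the 2×2 nilpotent shift.
  For a 1×1 block at λ = -1: exp(t · [-1]) = [e^(-1t)].

After assembling e^{tJ} and conjugating by P, we get:

e^{tA} =
  [exp(-t), t*exp(-t), 0]
  [0, exp(-t), 0]
  [0, 0, exp(-t)]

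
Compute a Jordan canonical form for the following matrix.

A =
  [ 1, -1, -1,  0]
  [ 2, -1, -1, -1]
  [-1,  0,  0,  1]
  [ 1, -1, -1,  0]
J_2(0) ⊕ J_2(0)

The characteristic polynomial is
  det(x·I − A) = x^4

Eigenvalues and multiplicities (the geometric multiplicity of λ is n − rank(A − λI), which equals the number of Jordan blocks for λ):
  λ = 0: algebraic multiplicity = 4, geometric multiplicity = 2

Determining the block sizes for each eigenvalue:
  λ = 0: with am = 4 and gm = 2, the partition is not yet determined (e.g. several partitions of 4 into 2 parts exist). Let N = A − (0)·I. Computing rank(N^1) = 2, rank(N^2) = 0; the number of blocks of size ≥ j is rank(N^{j−1}) − rank(N^j), giving [2, 2]. So we have 2 block(s) of size 2 → block sizes [2, 2]

Assembling the blocks gives a Jordan form
J =
  [0, 1, 0, 0]
  [0, 0, 0, 0]
  [0, 0, 0, 1]
  [0, 0, 0, 0]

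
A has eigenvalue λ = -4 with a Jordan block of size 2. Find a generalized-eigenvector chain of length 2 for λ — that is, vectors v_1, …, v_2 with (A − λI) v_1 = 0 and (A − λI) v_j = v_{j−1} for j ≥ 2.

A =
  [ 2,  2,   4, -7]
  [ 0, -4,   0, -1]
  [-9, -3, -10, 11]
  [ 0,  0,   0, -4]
A Jordan chain for λ = -4 of length 2:
v_1 = (6, 0, -9, 0)ᵀ
v_2 = (1, 0, 0, 0)ᵀ

Let N = A − (-4)·I. We want v_2 with N^2 v_2 = 0 but N^1 v_2 ≠ 0; then v_{j-1} := N · v_j for j = 2, …, 2.

Pick v_2 = (1, 0, 0, 0)ᵀ.
Then v_1 = N · v_2 = (6, 0, -9, 0)ᵀ.

Sanity check: (A − (-4)·I) v_1 = (0, 0, 0, 0)ᵀ = 0. ✓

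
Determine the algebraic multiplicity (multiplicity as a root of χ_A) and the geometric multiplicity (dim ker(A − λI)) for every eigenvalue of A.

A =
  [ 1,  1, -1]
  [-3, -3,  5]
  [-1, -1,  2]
λ = 0: alg = 3, geom = 1

Step 1 — factor the characteristic polynomial to read off the algebraic multiplicities:
  χ_A(x) = x^3

Step 2 — compute geometric multiplicities via the rank-nullity identity g(λ) = n − rank(A − λI):
  rank(A − (0)·I) = 2, so dim ker(A − (0)·I) = n − 2 = 1

Summary:
  λ = 0: algebraic multiplicity = 3, geometric multiplicity = 1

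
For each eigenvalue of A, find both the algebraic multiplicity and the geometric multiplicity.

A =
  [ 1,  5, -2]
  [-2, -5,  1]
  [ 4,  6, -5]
λ = -3: alg = 3, geom = 1

Step 1 — factor the characteristic polynomial to read off the algebraic multiplicities:
  χ_A(x) = (x + 3)^3

Step 2 — compute geometric multiplicities via the rank-nullity identity g(λ) = n − rank(A − λI):
  rank(A − (-3)·I) = 2, so dim ker(A − (-3)·I) = n − 2 = 1

Summary:
  λ = -3: algebraic multiplicity = 3, geometric multiplicity = 1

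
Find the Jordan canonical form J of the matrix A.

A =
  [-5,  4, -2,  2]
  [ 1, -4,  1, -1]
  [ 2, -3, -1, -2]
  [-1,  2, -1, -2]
J_3(-3) ⊕ J_1(-3)

The characteristic polynomial is
  det(x·I − A) = x^4 + 12*x^3 + 54*x^2 + 108*x + 81 = (x + 3)^4

Eigenvalues and multiplicities (the geometric multiplicity of λ is n − rank(A − λI), which equals the number of Jordan blocks for λ):
  λ = -3: algebraic multiplicity = 4, geometric multiplicity = 2

Determining the block sizes for each eigenvalue:
  λ = -3: with am = 4 and gm = 2, the partition is not yet determined (e.g. several partitions of 4 into 2 parts exist). Let N = A − (-3)·I. Computing rank(N^1) = 2, rank(N^2) = 1, rank(N^3) = 0; the number of blocks of size ≥ j is rank(N^{j−1}) − rank(N^j), giving [2, 1, 1]. So we have 1 block(s) of size 3, 1 block(s) of size 1 → block sizes [3, 1]

Assembling the blocks gives a Jordan form
J =
  [-3,  1,  0,  0]
  [ 0, -3,  1,  0]
  [ 0,  0, -3,  0]
  [ 0,  0,  0, -3]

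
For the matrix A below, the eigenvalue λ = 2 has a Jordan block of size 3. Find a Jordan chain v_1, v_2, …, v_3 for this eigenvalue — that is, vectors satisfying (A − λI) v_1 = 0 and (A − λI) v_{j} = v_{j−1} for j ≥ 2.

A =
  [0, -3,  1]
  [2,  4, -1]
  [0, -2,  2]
A Jordan chain for λ = 2 of length 3:
v_1 = (-2, 0, -4)ᵀ
v_2 = (-2, 2, 0)ᵀ
v_3 = (1, 0, 0)ᵀ

Let N = A − (2)·I. We want v_3 with N^3 v_3 = 0 but N^2 v_3 ≠ 0; then v_{j-1} := N · v_j for j = 3, …, 2.

Pick v_3 = (1, 0, 0)ᵀ.
Then v_2 = N · v_3 = (-2, 2, 0)ᵀ.
Then v_1 = N · v_2 = (-2, 0, -4)ᵀ.

Sanity check: (A − (2)·I) v_1 = (0, 0, 0)ᵀ = 0. ✓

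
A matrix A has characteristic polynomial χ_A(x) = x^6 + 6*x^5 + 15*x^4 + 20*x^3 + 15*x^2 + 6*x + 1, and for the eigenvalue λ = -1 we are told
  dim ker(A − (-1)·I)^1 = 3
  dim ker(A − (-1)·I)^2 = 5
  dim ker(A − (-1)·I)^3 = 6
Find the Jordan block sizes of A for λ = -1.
Block sizes for λ = -1: [3, 2, 1]

From the dimensions of kernels of powers, the number of Jordan blocks of size at least j is d_j − d_{j−1} where d_j = dim ker(N^j) (with d_0 = 0). Computing the differences gives [3, 2, 1].
The number of blocks of size exactly k is (#blocks of size ≥ k) − (#blocks of size ≥ k + 1), so the partition is: 1 block(s) of size 1, 1 block(s) of size 2, 1 block(s) of size 3.
In nonincreasing order the block sizes are [3, 2, 1].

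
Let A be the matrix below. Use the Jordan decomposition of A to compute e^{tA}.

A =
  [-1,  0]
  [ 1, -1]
e^{tA} =
  [exp(-t), 0]
  [t*exp(-t), exp(-t)]

Strategy: write A = P · J · P⁻¹ where J is a Jordan canonical form, so e^{tA} = P · e^{tJ} · P⁻¹, and e^{tJ} can be computed block-by-block.

A has Jordan form
J =
  [-1,  1]
  [ 0, -1]
(up to reordering of blocks).

Per-block formulas:
  For a 2×2 Jordan block J_2(-1): exp(t · J_2(-1)) = e^(-1t)·(I + t·N), where N is the 2×2 nilpotent shift.

After assembling e^{tJ} and conjugating by P, we get:

e^{tA} =
  [exp(-t), 0]
  [t*exp(-t), exp(-t)]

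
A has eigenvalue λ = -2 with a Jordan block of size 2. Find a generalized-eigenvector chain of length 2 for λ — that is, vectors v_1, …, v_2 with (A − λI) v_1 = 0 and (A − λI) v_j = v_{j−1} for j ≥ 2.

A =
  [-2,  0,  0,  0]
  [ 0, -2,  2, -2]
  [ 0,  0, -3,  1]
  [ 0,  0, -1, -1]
A Jordan chain for λ = -2 of length 2:
v_1 = (0, 2, -1, -1)ᵀ
v_2 = (0, 0, 1, 0)ᵀ

Let N = A − (-2)·I. We want v_2 with N^2 v_2 = 0 but N^1 v_2 ≠ 0; then v_{j-1} := N · v_j for j = 2, …, 2.

Pick v_2 = (0, 0, 1, 0)ᵀ.
Then v_1 = N · v_2 = (0, 2, -1, -1)ᵀ.

Sanity check: (A − (-2)·I) v_1 = (0, 0, 0, 0)ᵀ = 0. ✓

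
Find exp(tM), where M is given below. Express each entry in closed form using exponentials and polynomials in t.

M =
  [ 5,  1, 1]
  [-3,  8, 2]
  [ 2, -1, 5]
e^{tM} =
  [-t*exp(6*t) + exp(6*t), t*exp(6*t), t*exp(6*t)]
  [t^2*exp(6*t)/2 - 3*t*exp(6*t), -t^2*exp(6*t)/2 + 2*t*exp(6*t) + exp(6*t), -t^2*exp(6*t)/2 + 2*t*exp(6*t)]
  [-t^2*exp(6*t)/2 + 2*t*exp(6*t), t^2*exp(6*t)/2 - t*exp(6*t), t^2*exp(6*t)/2 - t*exp(6*t) + exp(6*t)]

Strategy: write M = P · J · P⁻¹ where J is a Jordan canonical form, so e^{tM} = P · e^{tJ} · P⁻¹, and e^{tJ} can be computed block-by-block.

M has Jordan form
J =
  [6, 1, 0]
  [0, 6, 1]
  [0, 0, 6]
(up to reordering of blocks).

Per-block formulas:
  For a 3×3 Jordan block J_3(6): exp(t · J_3(6)) = e^(6t)·(I + t·N + (t^2/2)·N^2), where N is the 3×3 nilpotent shift.

After assembling e^{tJ} and conjugating by P, we get:

e^{tM} =
  [-t*exp(6*t) + exp(6*t), t*exp(6*t), t*exp(6*t)]
  [t^2*exp(6*t)/2 - 3*t*exp(6*t), -t^2*exp(6*t)/2 + 2*t*exp(6*t) + exp(6*t), -t^2*exp(6*t)/2 + 2*t*exp(6*t)]
  [-t^2*exp(6*t)/2 + 2*t*exp(6*t), t^2*exp(6*t)/2 - t*exp(6*t), t^2*exp(6*t)/2 - t*exp(6*t) + exp(6*t)]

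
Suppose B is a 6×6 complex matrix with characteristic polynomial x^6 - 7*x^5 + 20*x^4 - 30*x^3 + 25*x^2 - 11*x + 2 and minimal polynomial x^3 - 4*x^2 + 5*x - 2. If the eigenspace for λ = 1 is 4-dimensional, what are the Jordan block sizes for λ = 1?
Block sizes for λ = 1: [2, 1, 1, 1]

Step 1 — from the characteristic polynomial, algebraic multiplicity of λ = 1 is 5. From dim ker(B − (1)·I) = 4, there are exactly 4 Jordan blocks for λ = 1.
Step 2 — from the minimal polynomial, the factor (x − 1)^2 tells us the largest block for λ = 1 has size 2.
Step 3 — with total size 5, 4 blocks, and largest block 2, the block sizes (in nonincreasing order) are [2, 1, 1, 1].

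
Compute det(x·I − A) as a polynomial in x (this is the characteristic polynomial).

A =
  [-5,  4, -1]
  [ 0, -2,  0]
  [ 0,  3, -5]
x^3 + 12*x^2 + 45*x + 50

Expanding det(x·I − A) (e.g. by cofactor expansion or by noting that A is similar to its Jordan form J, which has the same characteristic polynomial as A) gives
  χ_A(x) = x^3 + 12*x^2 + 45*x + 50
which factors as (x + 2)*(x + 5)^2. The eigenvalues (with algebraic multiplicities) are λ = -5 with multiplicity 2, λ = -2 with multiplicity 1.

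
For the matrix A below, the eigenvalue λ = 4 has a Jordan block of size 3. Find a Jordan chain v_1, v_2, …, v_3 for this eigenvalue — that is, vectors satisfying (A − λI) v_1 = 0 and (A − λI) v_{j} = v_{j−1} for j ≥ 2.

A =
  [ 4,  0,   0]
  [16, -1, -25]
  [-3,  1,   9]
A Jordan chain for λ = 4 of length 3:
v_1 = (0, -5, 1)ᵀ
v_2 = (0, 16, -3)ᵀ
v_3 = (1, 0, 0)ᵀ

Let N = A − (4)·I. We want v_3 with N^3 v_3 = 0 but N^2 v_3 ≠ 0; then v_{j-1} := N · v_j for j = 3, …, 2.

Pick v_3 = (1, 0, 0)ᵀ.
Then v_2 = N · v_3 = (0, 16, -3)ᵀ.
Then v_1 = N · v_2 = (0, -5, 1)ᵀ.

Sanity check: (A − (4)·I) v_1 = (0, 0, 0)ᵀ = 0. ✓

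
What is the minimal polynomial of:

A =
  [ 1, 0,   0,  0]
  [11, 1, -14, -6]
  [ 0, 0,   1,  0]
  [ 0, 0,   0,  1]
x^2 - 2*x + 1

The characteristic polynomial is χ_A(x) = (x - 1)^4, so the eigenvalues are known. The minimal polynomial is
  m_A(x) = Π_λ (x − λ)^{k_λ}
where k_λ is the size of the *largest* Jordan block for λ (equivalently, the smallest k with (A − λI)^k v = 0 for every generalised eigenvector v of λ).

  λ = 1: largest Jordan block has size 2, contributing (x − 1)^2

So m_A(x) = (x - 1)^2 = x^2 - 2*x + 1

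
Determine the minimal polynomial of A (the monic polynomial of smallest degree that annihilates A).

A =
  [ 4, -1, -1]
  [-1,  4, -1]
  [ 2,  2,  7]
x^2 - 10*x + 25

The characteristic polynomial is χ_A(x) = (x - 5)^3, so the eigenvalues are known. The minimal polynomial is
  m_A(x) = Π_λ (x − λ)^{k_λ}
where k_λ is the size of the *largest* Jordan block for λ (equivalently, the smallest k with (A − λI)^k v = 0 for every generalised eigenvector v of λ).

  λ = 5: largest Jordan block has size 2, contributing (x − 5)^2

So m_A(x) = (x - 5)^2 = x^2 - 10*x + 25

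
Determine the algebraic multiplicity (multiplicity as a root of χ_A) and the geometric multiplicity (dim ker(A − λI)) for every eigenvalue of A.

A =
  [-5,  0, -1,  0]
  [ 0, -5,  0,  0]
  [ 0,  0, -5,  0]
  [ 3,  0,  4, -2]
λ = -5: alg = 3, geom = 2; λ = -2: alg = 1, geom = 1

Step 1 — factor the characteristic polynomial to read off the algebraic multiplicities:
  χ_A(x) = (x + 2)*(x + 5)^3

Step 2 — compute geometric multiplicities via the rank-nullity identity g(λ) = n − rank(A − λI):
  rank(A − (-5)·I) = 2, so dim ker(A − (-5)·I) = n − 2 = 2
  rank(A − (-2)·I) = 3, so dim ker(A − (-2)·I) = n − 3 = 1

Summary:
  λ = -5: algebraic multiplicity = 3, geometric multiplicity = 2
  λ = -2: algebraic multiplicity = 1, geometric multiplicity = 1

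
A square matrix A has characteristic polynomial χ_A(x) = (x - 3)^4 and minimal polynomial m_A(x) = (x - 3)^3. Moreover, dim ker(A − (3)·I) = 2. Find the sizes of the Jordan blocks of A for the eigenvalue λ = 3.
Block sizes for λ = 3: [3, 1]

Step 1 — from the characteristic polynomial, algebraic multiplicity of λ = 3 is 4. From dim ker(A − (3)·I) = 2, there are exactly 2 Jordan blocks for λ = 3.
Step 2 — from the minimal polynomial, the factor (x − 3)^3 tells us the largest block for λ = 3 has size 3.
Step 3 — with total size 4, 2 blocks, and largest block 3, the block sizes (in nonincreasing order) are [3, 1].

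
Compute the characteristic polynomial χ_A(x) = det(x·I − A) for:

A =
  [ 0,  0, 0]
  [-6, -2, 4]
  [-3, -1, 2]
x^3

Expanding det(x·I − A) (e.g. by cofactor expansion or by noting that A is similar to its Jordan form J, which has the same characteristic polynomial as A) gives
  χ_A(x) = x^3
which factors as x^3. The eigenvalues (with algebraic multiplicities) are λ = 0 with multiplicity 3.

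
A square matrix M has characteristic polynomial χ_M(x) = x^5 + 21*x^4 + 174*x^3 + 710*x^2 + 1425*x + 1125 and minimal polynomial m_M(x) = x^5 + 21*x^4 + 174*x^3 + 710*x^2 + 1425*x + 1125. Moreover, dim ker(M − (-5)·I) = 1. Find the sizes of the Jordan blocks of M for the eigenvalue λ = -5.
Block sizes for λ = -5: [3]

Step 1 — from the characteristic polynomial, algebraic multiplicity of λ = -5 is 3. From dim ker(M − (-5)·I) = 1, there are exactly 1 Jordan blocks for λ = -5.
Step 2 — from the minimal polynomial, the factor (x + 5)^3 tells us the largest block for λ = -5 has size 3.
Step 3 — with total size 3, 1 blocks, and largest block 3, the block sizes (in nonincreasing order) are [3].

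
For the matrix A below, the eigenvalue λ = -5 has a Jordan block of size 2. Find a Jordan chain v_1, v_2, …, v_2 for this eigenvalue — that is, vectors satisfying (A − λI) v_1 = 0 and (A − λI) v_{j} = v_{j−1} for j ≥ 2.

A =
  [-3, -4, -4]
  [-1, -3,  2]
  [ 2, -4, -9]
A Jordan chain for λ = -5 of length 2:
v_1 = (2, -1, 2)ᵀ
v_2 = (1, 0, 0)ᵀ

Let N = A − (-5)·I. We want v_2 with N^2 v_2 = 0 but N^1 v_2 ≠ 0; then v_{j-1} := N · v_j for j = 2, …, 2.

Pick v_2 = (1, 0, 0)ᵀ.
Then v_1 = N · v_2 = (2, -1, 2)ᵀ.

Sanity check: (A − (-5)·I) v_1 = (0, 0, 0)ᵀ = 0. ✓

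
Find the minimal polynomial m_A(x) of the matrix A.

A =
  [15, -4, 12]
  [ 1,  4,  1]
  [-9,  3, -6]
x^3 - 13*x^2 + 55*x - 75

The characteristic polynomial is χ_A(x) = (x - 5)^2*(x - 3), so the eigenvalues are known. The minimal polynomial is
  m_A(x) = Π_λ (x − λ)^{k_λ}
where k_λ is the size of the *largest* Jordan block for λ (equivalently, the smallest k with (A − λI)^k v = 0 for every generalised eigenvector v of λ).

  λ = 3: largest Jordan block has size 1, contributing (x − 3)
  λ = 5: largest Jordan block has size 2, contributing (x − 5)^2

So m_A(x) = (x - 5)^2*(x - 3) = x^3 - 13*x^2 + 55*x - 75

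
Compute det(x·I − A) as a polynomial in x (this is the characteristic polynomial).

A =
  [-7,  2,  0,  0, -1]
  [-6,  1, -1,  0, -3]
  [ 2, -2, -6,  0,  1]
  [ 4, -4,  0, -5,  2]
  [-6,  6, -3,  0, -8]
x^5 + 25*x^4 + 250*x^3 + 1250*x^2 + 3125*x + 3125

Expanding det(x·I − A) (e.g. by cofactor expansion or by noting that A is similar to its Jordan form J, which has the same characteristic polynomial as A) gives
  χ_A(x) = x^5 + 25*x^4 + 250*x^3 + 1250*x^2 + 3125*x + 3125
which factors as (x + 5)^5. The eigenvalues (with algebraic multiplicities) are λ = -5 with multiplicity 5.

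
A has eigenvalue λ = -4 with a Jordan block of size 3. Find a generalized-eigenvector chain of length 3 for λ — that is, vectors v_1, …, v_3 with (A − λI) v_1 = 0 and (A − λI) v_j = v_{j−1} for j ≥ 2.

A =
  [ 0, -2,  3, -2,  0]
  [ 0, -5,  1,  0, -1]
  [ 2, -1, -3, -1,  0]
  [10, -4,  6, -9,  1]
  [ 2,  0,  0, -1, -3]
A Jordan chain for λ = -4 of length 3:
v_1 = (2, 0, 0, 4, 0)ᵀ
v_2 = (4, 0, 2, 10, 2)ᵀ
v_3 = (1, 0, 0, 0, 0)ᵀ

Let N = A − (-4)·I. We want v_3 with N^3 v_3 = 0 but N^2 v_3 ≠ 0; then v_{j-1} := N · v_j for j = 3, …, 2.

Pick v_3 = (1, 0, 0, 0, 0)ᵀ.
Then v_2 = N · v_3 = (4, 0, 2, 10, 2)ᵀ.
Then v_1 = N · v_2 = (2, 0, 0, 4, 0)ᵀ.

Sanity check: (A − (-4)·I) v_1 = (0, 0, 0, 0, 0)ᵀ = 0. ✓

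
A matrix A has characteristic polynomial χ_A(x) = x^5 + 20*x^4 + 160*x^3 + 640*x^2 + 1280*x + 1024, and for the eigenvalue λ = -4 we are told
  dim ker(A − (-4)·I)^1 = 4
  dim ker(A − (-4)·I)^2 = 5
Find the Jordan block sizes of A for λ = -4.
Block sizes for λ = -4: [2, 1, 1, 1]

From the dimensions of kernels of powers, the number of Jordan blocks of size at least j is d_j − d_{j−1} where d_j = dim ker(N^j) (with d_0 = 0). Computing the differences gives [4, 1].
The number of blocks of size exactly k is (#blocks of size ≥ k) − (#blocks of size ≥ k + 1), so the partition is: 3 block(s) of size 1, 1 block(s) of size 2.
In nonincreasing order the block sizes are [2, 1, 1, 1].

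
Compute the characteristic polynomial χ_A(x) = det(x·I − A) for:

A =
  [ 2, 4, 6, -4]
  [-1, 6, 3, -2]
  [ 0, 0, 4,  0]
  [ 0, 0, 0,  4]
x^4 - 16*x^3 + 96*x^2 - 256*x + 256

Expanding det(x·I − A) (e.g. by cofactor expansion or by noting that A is similar to its Jordan form J, which has the same characteristic polynomial as A) gives
  χ_A(x) = x^4 - 16*x^3 + 96*x^2 - 256*x + 256
which factors as (x - 4)^4. The eigenvalues (with algebraic multiplicities) are λ = 4 with multiplicity 4.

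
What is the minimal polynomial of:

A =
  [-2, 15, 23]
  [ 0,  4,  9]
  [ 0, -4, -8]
x^3 + 6*x^2 + 12*x + 8

The characteristic polynomial is χ_A(x) = (x + 2)^3, so the eigenvalues are known. The minimal polynomial is
  m_A(x) = Π_λ (x − λ)^{k_λ}
where k_λ is the size of the *largest* Jordan block for λ (equivalently, the smallest k with (A − λI)^k v = 0 for every generalised eigenvector v of λ).

  λ = -2: largest Jordan block has size 3, contributing (x + 2)^3

So m_A(x) = (x + 2)^3 = x^3 + 6*x^2 + 12*x + 8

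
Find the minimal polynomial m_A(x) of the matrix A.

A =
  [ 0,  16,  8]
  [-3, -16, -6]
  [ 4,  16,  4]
x^2 + 8*x + 16

The characteristic polynomial is χ_A(x) = (x + 4)^3, so the eigenvalues are known. The minimal polynomial is
  m_A(x) = Π_λ (x − λ)^{k_λ}
where k_λ is the size of the *largest* Jordan block for λ (equivalently, the smallest k with (A − λI)^k v = 0 for every generalised eigenvector v of λ).

  λ = -4: largest Jordan block has size 2, contributing (x + 4)^2

So m_A(x) = (x + 4)^2 = x^2 + 8*x + 16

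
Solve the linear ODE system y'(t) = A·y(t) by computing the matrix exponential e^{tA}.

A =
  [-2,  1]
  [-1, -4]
e^{tA} =
  [t*exp(-3*t) + exp(-3*t), t*exp(-3*t)]
  [-t*exp(-3*t), -t*exp(-3*t) + exp(-3*t)]

Strategy: write A = P · J · P⁻¹ where J is a Jordan canonical form, so e^{tA} = P · e^{tJ} · P⁻¹, and e^{tJ} can be computed block-by-block.

A has Jordan form
J =
  [-3,  1]
  [ 0, -3]
(up to reordering of blocks).

Per-block formulas:
  For a 2×2 Jordan block J_2(-3): exp(t · J_2(-3)) = e^(-3t)·(I + t·N), where N is the 2×2 nilpotent shift.

After assembling e^{tJ} and conjugating by P, we get:

e^{tA} =
  [t*exp(-3*t) + exp(-3*t), t*exp(-3*t)]
  [-t*exp(-3*t), -t*exp(-3*t) + exp(-3*t)]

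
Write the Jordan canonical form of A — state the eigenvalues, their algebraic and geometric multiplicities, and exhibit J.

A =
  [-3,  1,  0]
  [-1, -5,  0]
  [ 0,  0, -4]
J_2(-4) ⊕ J_1(-4)

The characteristic polynomial is
  det(x·I − A) = x^3 + 12*x^2 + 48*x + 64 = (x + 4)^3

Eigenvalues and multiplicities (the geometric multiplicity of λ is n − rank(A − λI), which equals the number of Jordan blocks for λ):
  λ = -4: algebraic multiplicity = 3, geometric multiplicity = 2

Determining the block sizes for each eigenvalue:
  λ = -4: 2 blocks summing to 3 forces exactly one block of size 2 and the rest size 1 → block sizes [2, 1]

Assembling the blocks gives a Jordan form
J =
  [-4,  1,  0]
  [ 0, -4,  0]
  [ 0,  0, -4]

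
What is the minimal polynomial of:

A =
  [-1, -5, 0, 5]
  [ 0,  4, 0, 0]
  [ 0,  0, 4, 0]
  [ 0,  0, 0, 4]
x^2 - 3*x - 4

The characteristic polynomial is χ_A(x) = (x - 4)^3*(x + 1), so the eigenvalues are known. The minimal polynomial is
  m_A(x) = Π_λ (x − λ)^{k_λ}
where k_λ is the size of the *largest* Jordan block for λ (equivalently, the smallest k with (A − λI)^k v = 0 for every generalised eigenvector v of λ).

  λ = -1: largest Jordan block has size 1, contributing (x + 1)
  λ = 4: largest Jordan block has size 1, contributing (x − 4)

So m_A(x) = (x - 4)*(x + 1) = x^2 - 3*x - 4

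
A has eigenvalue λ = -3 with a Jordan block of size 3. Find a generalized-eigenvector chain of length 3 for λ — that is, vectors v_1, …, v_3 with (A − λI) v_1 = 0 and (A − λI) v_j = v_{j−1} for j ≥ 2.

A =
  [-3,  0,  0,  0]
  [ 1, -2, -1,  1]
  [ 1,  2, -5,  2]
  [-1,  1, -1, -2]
A Jordan chain for λ = -3 of length 3:
v_1 = (0, -1, -2, -1)ᵀ
v_2 = (0, 1, 1, -1)ᵀ
v_3 = (1, 0, 0, 0)ᵀ

Let N = A − (-3)·I. We want v_3 with N^3 v_3 = 0 but N^2 v_3 ≠ 0; then v_{j-1} := N · v_j for j = 3, …, 2.

Pick v_3 = (1, 0, 0, 0)ᵀ.
Then v_2 = N · v_3 = (0, 1, 1, -1)ᵀ.
Then v_1 = N · v_2 = (0, -1, -2, -1)ᵀ.

Sanity check: (A − (-3)·I) v_1 = (0, 0, 0, 0)ᵀ = 0. ✓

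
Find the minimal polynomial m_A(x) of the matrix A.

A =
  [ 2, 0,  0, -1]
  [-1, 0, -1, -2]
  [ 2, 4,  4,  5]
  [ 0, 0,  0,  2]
x^2 - 4*x + 4

The characteristic polynomial is χ_A(x) = (x - 2)^4, so the eigenvalues are known. The minimal polynomial is
  m_A(x) = Π_λ (x − λ)^{k_λ}
where k_λ is the size of the *largest* Jordan block for λ (equivalently, the smallest k with (A − λI)^k v = 0 for every generalised eigenvector v of λ).

  λ = 2: largest Jordan block has size 2, contributing (x − 2)^2

So m_A(x) = (x - 2)^2 = x^2 - 4*x + 4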